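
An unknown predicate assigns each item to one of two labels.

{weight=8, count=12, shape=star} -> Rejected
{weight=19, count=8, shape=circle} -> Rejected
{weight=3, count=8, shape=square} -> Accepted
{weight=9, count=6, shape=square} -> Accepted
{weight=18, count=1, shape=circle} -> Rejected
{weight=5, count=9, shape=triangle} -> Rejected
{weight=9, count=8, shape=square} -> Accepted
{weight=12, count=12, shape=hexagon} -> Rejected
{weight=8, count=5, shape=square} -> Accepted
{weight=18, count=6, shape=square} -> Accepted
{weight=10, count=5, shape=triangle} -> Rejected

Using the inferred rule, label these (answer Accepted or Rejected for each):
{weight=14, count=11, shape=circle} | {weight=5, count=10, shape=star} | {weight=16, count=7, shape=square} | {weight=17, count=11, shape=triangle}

The common property of the 'Accepted' items is: shape is square. No 'Rejected' item has it.
{weight=14, count=11, shape=circle}: shape is circle, does not satisfy this → Rejected. {weight=5, count=10, shape=star}: shape is star, does not satisfy this → Rejected. {weight=16, count=7, shape=square}: shape is square, passes → Accepted. {weight=17, count=11, shape=triangle}: shape is triangle, does not satisfy this → Rejected.

Rejected, Rejected, Accepted, Rejected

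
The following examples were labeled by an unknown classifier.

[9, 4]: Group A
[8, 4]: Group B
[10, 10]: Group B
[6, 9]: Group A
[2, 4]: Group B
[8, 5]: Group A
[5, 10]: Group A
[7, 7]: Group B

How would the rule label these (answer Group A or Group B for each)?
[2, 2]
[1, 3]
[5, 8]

Group B, Group B, Group A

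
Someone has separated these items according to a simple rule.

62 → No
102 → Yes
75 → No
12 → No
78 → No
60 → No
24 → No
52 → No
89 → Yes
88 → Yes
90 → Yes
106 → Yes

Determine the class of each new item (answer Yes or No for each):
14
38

No, No

The distinguishing property — at least 88 — holds for all the 'Yes' cases and none of the 'No' cases.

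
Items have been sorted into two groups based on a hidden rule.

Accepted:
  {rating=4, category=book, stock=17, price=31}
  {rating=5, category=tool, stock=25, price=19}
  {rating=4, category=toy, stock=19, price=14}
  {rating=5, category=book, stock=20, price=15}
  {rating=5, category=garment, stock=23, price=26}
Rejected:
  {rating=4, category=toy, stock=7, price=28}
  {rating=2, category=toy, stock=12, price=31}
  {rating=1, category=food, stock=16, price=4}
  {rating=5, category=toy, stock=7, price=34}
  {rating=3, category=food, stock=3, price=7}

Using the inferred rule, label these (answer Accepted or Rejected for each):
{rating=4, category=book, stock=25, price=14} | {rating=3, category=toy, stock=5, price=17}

The pattern is that an item is 'Accepted' exactly when: stock ≥ 17.

Accepted, Rejected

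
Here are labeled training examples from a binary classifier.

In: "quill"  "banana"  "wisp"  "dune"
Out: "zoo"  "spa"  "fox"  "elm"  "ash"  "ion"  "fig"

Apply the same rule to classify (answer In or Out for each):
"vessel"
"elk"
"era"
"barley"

The distinguishing property — length ≥ 4 — holds for all the 'In' cases and none of the 'Out' cases.
"vessel" → length 6 → In. "elk" → length 3 → Out. "era" → length 3 → Out. "barley" → length 6 → In.

In, Out, Out, In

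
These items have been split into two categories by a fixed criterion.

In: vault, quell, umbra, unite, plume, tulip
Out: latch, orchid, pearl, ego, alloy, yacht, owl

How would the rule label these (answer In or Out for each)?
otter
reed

Out, Out

The pattern is that an item is 'In' exactly when: contains 'u'.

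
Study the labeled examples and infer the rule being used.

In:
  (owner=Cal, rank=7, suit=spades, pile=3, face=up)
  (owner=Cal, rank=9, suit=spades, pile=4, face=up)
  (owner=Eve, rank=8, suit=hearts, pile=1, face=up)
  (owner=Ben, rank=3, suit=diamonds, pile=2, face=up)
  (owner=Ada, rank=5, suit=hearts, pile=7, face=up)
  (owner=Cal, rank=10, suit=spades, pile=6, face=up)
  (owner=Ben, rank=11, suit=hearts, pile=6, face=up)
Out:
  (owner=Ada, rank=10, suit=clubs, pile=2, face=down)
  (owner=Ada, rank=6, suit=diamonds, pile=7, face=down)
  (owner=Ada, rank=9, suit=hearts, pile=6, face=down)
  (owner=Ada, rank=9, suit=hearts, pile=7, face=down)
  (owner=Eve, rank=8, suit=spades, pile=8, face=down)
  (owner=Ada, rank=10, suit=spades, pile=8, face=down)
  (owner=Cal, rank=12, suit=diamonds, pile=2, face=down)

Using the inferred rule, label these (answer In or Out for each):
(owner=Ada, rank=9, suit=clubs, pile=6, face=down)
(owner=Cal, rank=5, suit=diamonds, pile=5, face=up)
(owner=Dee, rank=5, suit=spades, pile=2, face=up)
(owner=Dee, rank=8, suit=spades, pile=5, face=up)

Out, In, In, In

Every 'In' example satisfies: face is up. None of the 'Out' examples do.
(owner=Ada, rank=9, suit=clubs, pile=6, face=down): face is down — does not satisfy this, so Out.
(owner=Cal, rank=5, suit=diamonds, pile=5, face=up): face is up — passes, so In.
(owner=Dee, rank=5, suit=spades, pile=2, face=up): face is up — passes, so In.
(owner=Dee, rank=8, suit=spades, pile=5, face=up): face is up — passes, so In.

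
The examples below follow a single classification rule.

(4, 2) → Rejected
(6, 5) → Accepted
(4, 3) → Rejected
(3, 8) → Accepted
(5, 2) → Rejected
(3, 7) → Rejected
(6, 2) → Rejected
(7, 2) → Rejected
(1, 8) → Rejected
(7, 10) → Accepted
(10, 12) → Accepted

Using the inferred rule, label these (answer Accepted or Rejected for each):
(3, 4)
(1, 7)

Rejected, Rejected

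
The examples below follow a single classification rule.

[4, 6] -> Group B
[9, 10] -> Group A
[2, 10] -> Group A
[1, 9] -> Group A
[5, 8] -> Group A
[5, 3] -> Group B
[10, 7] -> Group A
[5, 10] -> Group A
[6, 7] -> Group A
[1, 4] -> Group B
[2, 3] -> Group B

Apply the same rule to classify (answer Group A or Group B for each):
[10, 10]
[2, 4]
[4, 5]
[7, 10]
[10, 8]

The simplest hypothesis consistent with all the labels is: second ≥ 7.
Group A: [10, 10], since second 10. Group B: [2, 4], since second 4. Group B: [4, 5], since second 5. Group A: [7, 10], since second 10. Group A: [10, 8], since second 8.

Group A, Group B, Group B, Group A, Group A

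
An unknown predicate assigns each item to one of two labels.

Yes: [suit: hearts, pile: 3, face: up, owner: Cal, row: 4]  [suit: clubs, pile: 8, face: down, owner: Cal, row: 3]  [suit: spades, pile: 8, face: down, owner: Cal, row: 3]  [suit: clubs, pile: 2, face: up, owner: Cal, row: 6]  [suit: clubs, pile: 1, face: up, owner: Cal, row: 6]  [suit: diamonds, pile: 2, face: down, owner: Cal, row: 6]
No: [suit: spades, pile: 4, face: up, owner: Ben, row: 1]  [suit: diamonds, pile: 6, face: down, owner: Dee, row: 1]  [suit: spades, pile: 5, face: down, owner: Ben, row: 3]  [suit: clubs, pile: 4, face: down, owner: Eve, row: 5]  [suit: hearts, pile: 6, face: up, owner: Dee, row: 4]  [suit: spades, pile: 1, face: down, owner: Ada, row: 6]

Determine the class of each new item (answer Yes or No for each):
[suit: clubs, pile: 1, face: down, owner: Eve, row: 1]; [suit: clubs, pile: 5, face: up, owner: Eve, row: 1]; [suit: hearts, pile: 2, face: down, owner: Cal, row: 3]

No, No, Yes

The classifier is using: owner is Cal.
[suit: clubs, pile: 1, face: down, owner: Eve, row: 1]: owner is Eve — fails this test, so No. [suit: clubs, pile: 5, face: up, owner: Eve, row: 1]: owner is Eve — fails this test, so No. [suit: hearts, pile: 2, face: down, owner: Cal, row: 3]: owner is Cal — fits, so Yes.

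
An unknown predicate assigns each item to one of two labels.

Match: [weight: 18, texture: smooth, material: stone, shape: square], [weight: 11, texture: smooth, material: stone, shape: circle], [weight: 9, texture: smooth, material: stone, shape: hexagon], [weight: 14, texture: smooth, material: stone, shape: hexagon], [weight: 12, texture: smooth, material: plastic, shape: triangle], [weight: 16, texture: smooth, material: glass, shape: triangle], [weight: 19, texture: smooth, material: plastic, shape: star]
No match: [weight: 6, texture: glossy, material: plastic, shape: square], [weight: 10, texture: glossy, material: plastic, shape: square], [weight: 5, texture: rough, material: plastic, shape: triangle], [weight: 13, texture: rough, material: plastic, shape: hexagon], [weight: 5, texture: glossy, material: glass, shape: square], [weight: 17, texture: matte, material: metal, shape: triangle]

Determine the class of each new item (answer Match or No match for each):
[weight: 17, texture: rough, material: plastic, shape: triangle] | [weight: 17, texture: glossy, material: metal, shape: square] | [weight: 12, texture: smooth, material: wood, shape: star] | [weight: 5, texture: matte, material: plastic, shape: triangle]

No match, No match, Match, No match

A rule that fits every label: texture is smooth — true of each 'Match' example, false of each 'No match' one.
[weight: 17, texture: rough, material: plastic, shape: triangle]: No match (texture is rough).
[weight: 17, texture: glossy, material: metal, shape: square]: No match (texture is glossy).
[weight: 12, texture: smooth, material: wood, shape: star]: Match (texture is smooth).
[weight: 5, texture: matte, material: plastic, shape: triangle]: No match (texture is matte).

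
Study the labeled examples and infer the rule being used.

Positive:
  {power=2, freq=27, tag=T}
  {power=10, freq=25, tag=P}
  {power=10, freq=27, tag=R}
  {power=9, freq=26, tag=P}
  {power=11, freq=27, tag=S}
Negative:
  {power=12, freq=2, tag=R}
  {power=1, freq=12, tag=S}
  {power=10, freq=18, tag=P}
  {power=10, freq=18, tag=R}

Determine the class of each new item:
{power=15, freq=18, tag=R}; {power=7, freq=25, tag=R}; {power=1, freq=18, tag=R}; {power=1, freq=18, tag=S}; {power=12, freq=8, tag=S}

The classifier is using: freq ≥ 25.

Negative, Positive, Negative, Negative, Negative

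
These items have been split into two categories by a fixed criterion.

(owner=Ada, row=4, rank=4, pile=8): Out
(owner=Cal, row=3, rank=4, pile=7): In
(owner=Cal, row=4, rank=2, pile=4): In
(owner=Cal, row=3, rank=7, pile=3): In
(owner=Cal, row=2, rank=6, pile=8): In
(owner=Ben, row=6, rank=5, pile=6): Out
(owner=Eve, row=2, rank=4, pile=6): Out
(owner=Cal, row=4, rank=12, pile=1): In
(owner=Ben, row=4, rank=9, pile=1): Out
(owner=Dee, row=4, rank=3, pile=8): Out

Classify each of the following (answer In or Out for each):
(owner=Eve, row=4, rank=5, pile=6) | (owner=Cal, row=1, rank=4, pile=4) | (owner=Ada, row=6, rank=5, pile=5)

'In' ⟺ owner is Cal.
(owner=Eve, row=4, rank=5, pile=6) — owner is Eve, hence Out. (owner=Cal, row=1, rank=4, pile=4) — owner is Cal, hence In. (owner=Ada, row=6, rank=5, pile=5) — owner is Ada, hence Out.

Out, In, Out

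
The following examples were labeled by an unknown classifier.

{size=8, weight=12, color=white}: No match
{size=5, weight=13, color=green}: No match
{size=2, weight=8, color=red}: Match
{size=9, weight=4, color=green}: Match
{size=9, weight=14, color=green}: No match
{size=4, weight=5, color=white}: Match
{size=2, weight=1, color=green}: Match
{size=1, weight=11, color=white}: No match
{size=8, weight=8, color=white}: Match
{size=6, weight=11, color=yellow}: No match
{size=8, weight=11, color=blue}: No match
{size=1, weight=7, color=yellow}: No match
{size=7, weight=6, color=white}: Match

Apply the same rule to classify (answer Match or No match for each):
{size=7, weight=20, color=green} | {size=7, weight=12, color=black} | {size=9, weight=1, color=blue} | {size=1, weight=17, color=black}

The rule appears to be: weight ≤ 8 AND size ≥ 2.
{size=7, weight=20, color=green}: weight = 20, size = 7 — doesn't qualify, so No match. {size=7, weight=12, color=black}: weight = 12, size = 7 — doesn't qualify, so No match. {size=9, weight=1, color=blue}: weight = 1, size = 9 — matches, so Match. {size=1, weight=17, color=black}: weight = 17, size = 1 — doesn't qualify, so No match.

No match, No match, Match, No match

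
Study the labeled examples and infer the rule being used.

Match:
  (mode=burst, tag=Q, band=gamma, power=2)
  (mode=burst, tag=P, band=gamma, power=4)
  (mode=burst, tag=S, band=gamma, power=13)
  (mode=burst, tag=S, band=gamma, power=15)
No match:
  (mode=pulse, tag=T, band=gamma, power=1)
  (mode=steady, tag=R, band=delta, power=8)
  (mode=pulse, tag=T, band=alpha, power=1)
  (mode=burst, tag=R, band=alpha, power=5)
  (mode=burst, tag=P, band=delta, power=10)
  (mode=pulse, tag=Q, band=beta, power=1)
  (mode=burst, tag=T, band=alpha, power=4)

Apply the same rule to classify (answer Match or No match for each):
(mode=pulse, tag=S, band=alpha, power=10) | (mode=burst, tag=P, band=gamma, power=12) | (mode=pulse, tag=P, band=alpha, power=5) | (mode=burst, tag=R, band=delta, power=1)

The rule appears to be: band is gamma AND mode is burst.

No match, Match, No match, No match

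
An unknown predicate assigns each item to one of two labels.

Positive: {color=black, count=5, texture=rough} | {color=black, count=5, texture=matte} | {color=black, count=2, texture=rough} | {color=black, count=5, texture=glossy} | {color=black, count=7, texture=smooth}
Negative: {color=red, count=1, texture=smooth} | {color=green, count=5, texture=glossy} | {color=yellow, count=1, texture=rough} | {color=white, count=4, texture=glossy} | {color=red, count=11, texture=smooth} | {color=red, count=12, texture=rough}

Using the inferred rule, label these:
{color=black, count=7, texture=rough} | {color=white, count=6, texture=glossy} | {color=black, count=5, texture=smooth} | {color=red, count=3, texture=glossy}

Positive, Negative, Positive, Negative

Checking candidate rules against both groups, what survives is: color is black.
{color=black, count=7, texture=rough} — color is black, hence Positive. {color=white, count=6, texture=glossy} — color is white, hence Negative. {color=black, count=5, texture=smooth} — color is black, hence Positive. {color=red, count=3, texture=glossy} — color is red, hence Negative.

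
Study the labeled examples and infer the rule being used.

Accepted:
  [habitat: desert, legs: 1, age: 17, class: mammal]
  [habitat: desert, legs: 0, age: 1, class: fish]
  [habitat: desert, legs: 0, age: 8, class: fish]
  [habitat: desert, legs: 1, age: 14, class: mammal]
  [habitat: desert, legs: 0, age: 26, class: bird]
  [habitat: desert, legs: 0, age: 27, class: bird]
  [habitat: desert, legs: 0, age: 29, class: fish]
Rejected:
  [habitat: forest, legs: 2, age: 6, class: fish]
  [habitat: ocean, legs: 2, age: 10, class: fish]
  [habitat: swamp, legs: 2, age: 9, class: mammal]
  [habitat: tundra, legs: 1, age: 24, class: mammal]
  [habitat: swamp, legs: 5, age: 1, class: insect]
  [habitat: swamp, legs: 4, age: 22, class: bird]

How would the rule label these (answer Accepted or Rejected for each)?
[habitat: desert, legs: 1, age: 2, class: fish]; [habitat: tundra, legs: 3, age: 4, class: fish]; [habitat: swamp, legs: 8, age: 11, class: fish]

The distinguishing property — habitat is desert — holds for all the 'Accepted' cases and none of the 'Rejected' cases.
[habitat: desert, legs: 1, age: 2, class: fish]: habitat is desert — meets the rule, so Accepted.
[habitat: tundra, legs: 3, age: 4, class: fish]: habitat is tundra — does not pass, so Rejected.
[habitat: swamp, legs: 8, age: 11, class: fish]: habitat is swamp — does not pass, so Rejected.

Accepted, Rejected, Rejected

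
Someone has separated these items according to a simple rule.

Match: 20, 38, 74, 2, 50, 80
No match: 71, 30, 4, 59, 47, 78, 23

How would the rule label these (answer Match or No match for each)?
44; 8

Every 'Match' example satisfies: ≡ 2 (mod 6). None of the 'No match' examples do.

Match, Match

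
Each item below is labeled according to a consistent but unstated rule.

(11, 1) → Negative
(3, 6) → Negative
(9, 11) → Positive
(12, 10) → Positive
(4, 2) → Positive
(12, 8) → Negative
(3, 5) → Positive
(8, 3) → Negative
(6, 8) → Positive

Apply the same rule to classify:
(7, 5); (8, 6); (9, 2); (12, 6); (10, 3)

Every 'Positive' example satisfies: |first − second| ≤ 2. None of the 'Negative' examples do.

Positive, Positive, Negative, Negative, Negative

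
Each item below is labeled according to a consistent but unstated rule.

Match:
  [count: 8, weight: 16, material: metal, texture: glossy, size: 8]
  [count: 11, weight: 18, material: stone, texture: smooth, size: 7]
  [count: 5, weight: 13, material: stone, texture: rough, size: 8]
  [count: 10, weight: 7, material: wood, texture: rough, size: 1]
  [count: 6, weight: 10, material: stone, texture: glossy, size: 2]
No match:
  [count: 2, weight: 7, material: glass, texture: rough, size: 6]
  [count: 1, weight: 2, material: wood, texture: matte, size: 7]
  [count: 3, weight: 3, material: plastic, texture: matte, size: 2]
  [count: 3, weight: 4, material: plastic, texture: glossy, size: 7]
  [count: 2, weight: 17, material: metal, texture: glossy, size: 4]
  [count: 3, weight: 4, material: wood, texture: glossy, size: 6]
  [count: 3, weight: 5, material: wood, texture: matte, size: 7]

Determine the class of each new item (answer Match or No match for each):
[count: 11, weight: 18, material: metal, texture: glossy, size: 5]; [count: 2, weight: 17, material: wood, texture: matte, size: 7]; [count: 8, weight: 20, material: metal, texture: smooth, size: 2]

The pattern is that an item is 'Match' exactly when: count ≥ 5.
[count: 11, weight: 18, material: metal, texture: glossy, size: 5]: Match (count = 11).
[count: 2, weight: 17, material: wood, texture: matte, size: 7]: No match (count = 2).
[count: 8, weight: 20, material: metal, texture: smooth, size: 2]: Match (count = 8).

Match, No match, Match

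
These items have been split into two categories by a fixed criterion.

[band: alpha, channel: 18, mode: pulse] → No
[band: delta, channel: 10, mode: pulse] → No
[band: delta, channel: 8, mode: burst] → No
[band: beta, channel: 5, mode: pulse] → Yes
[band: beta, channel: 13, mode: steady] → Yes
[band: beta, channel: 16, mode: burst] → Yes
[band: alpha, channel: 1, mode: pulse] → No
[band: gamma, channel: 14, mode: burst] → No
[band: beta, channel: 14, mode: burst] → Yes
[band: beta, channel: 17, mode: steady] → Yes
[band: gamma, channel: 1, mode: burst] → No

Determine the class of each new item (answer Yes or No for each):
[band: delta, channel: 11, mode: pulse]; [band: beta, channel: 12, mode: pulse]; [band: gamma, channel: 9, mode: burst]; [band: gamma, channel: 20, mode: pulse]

No, Yes, No, No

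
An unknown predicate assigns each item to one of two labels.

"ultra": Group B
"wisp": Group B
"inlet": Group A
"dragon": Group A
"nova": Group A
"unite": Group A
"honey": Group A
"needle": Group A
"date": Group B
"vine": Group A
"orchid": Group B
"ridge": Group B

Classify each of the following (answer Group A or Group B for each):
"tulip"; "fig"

Group B, Group B

The classifier is using: contains 'n'.
"tulip": Group B (no 'n'). "fig": Group B (no 'n').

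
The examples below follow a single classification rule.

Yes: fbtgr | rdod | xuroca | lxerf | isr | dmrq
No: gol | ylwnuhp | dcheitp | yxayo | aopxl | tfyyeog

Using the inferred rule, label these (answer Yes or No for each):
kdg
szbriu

No, Yes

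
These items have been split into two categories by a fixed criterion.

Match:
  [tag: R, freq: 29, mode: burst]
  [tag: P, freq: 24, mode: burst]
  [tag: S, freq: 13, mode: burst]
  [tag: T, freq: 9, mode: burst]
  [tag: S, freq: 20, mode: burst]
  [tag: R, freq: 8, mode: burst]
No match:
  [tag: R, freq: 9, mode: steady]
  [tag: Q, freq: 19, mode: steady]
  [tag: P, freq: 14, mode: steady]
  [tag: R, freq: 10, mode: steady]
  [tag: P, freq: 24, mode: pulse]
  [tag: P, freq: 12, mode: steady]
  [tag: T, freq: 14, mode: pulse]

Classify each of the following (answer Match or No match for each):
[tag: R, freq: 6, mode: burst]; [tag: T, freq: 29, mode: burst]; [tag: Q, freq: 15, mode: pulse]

Match, Match, No match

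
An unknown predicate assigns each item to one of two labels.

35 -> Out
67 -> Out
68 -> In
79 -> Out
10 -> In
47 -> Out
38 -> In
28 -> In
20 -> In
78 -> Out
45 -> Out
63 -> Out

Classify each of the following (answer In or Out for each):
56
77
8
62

One predicate separates the groups cleanly: even AND at most 68.
56: 56 is even, 56 ≤ 68 — checks out, so In. 77: 77 is odd, 77 > 68 — does not satisfy this, so Out. 8: 8 is even, 8 ≤ 68 — checks out, so In. 62: 62 is even, 62 ≤ 68 — checks out, so In.

In, Out, In, In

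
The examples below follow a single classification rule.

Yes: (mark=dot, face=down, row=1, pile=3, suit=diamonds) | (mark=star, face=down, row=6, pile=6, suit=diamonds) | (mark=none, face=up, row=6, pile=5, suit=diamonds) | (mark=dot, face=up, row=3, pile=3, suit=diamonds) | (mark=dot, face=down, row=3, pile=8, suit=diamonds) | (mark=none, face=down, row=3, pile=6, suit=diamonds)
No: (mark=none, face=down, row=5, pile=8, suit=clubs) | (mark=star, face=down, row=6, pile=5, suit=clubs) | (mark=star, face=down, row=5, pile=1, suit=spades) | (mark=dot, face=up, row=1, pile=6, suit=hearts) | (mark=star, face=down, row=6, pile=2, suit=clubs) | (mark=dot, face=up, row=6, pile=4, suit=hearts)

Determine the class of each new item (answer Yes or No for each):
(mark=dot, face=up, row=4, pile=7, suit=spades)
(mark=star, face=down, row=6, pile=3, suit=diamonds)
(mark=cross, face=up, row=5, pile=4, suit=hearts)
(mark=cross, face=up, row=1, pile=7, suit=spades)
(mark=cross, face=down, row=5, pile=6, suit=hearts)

Looking at the examples, the only property every 'Yes' case has and every 'No' case lacks is: suit is diamonds.
(mark=dot, face=up, row=4, pile=7, suit=spades): No (suit is spades). (mark=star, face=down, row=6, pile=3, suit=diamonds): Yes (suit is diamonds). (mark=cross, face=up, row=5, pile=4, suit=hearts): No (suit is hearts). (mark=cross, face=up, row=1, pile=7, suit=spades): No (suit is spades). (mark=cross, face=down, row=5, pile=6, suit=hearts): No (suit is hearts).

No, Yes, No, No, No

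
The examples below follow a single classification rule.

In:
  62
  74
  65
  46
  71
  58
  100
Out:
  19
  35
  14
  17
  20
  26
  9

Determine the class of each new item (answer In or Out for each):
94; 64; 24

In, In, Out

The common property of the 'In' items is: at least 46. No 'Out' item has it.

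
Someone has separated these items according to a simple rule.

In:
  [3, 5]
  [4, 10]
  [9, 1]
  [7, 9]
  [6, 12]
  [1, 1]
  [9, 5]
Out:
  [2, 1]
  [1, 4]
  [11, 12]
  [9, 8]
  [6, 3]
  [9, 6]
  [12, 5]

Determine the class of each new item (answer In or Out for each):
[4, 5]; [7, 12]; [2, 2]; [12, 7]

Out, Out, In, Out

The simplest hypothesis consistent with all the labels is: sum is even.
[4, 5] — 4+5 = 9, hence Out.
[7, 12] — 7+12 = 19, hence Out.
[2, 2] — 2+2 = 4, hence In.
[12, 7] — 12+7 = 19, hence Out.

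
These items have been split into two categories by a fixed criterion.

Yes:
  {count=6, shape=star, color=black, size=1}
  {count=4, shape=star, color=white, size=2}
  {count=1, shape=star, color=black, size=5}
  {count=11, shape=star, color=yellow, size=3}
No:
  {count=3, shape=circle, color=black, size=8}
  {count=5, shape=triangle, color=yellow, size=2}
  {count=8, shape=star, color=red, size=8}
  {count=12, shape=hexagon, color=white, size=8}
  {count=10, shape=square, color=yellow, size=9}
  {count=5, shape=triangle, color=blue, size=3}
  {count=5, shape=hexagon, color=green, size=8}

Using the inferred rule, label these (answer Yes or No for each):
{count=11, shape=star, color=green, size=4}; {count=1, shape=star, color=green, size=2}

Yes, Yes

A rule that fits every label: shape is star AND size ≤ 5 — true of each 'Yes' example, false of each 'No' one.
Yes: {count=11, shape=star, color=green, size=4}, since shape is star, size = 4. Yes: {count=1, shape=star, color=green, size=2}, since shape is star, size = 2.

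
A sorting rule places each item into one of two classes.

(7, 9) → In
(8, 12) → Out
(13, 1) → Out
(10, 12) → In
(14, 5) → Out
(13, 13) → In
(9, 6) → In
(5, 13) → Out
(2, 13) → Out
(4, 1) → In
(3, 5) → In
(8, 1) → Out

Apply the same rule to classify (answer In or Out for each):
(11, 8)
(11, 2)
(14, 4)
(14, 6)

In, Out, Out, Out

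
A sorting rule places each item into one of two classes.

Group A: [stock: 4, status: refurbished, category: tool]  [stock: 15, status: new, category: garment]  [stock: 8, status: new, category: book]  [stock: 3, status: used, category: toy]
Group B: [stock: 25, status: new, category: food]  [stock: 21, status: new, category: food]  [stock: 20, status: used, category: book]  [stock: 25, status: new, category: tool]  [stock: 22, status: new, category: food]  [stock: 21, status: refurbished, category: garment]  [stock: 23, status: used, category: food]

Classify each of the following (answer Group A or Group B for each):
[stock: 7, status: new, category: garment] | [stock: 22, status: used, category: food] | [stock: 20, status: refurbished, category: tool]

One predicate separates the groups cleanly: stock ≤ 15.
Group A: [stock: 7, status: new, category: garment], since stock = 7.
Group B: [stock: 22, status: used, category: food], since stock = 22.
Group B: [stock: 20, status: refurbished, category: tool], since stock = 20.

Group A, Group B, Group B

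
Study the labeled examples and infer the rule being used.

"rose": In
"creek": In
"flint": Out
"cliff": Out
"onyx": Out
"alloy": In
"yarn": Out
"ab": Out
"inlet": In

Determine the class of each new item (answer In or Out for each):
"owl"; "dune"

The pattern is that an item is 'In' exactly when: has ≥ 2 vowels.

Out, In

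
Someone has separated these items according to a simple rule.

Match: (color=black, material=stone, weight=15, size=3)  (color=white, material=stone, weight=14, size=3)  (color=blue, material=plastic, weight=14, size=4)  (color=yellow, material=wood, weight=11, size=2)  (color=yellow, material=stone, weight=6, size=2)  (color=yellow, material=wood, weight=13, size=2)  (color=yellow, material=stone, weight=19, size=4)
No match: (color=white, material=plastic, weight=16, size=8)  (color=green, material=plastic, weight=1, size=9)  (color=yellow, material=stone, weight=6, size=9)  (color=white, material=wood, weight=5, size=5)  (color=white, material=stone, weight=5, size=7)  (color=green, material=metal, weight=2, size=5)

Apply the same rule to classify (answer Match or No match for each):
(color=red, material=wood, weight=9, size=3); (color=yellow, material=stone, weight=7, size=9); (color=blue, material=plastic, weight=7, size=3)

Match, No match, Match

The distinguishing property — size ≤ 4 — holds for all the 'Match' cases and none of the 'No match' cases.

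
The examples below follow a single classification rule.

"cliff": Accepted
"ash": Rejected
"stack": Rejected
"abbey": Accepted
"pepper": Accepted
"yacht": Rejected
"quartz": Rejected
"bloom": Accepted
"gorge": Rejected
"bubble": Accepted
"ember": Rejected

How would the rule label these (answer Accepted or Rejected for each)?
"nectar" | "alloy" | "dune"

Rejected, Accepted, Rejected

Rule: has a double letter. This holds for each 'Accepted' example and fails for each 'Rejected' one.
"nectar" → no doubled letter → Rejected. "alloy" → 'll' doubled → Accepted. "dune" → no doubled letter → Rejected.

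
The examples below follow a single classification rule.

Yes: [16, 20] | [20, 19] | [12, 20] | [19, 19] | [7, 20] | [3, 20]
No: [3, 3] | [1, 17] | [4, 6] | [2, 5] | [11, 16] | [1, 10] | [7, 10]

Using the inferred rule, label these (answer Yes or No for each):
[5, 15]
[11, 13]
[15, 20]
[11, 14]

No, No, Yes, No

The common property of the 'Yes' items is: second ≥ 19. No 'No' item has it.
[5, 15]: second 15 — fails this test, so No. [11, 13]: second 13 — fails this test, so No. [15, 20]: second 20 — fits, so Yes. [11, 14]: second 14 — fails this test, so No.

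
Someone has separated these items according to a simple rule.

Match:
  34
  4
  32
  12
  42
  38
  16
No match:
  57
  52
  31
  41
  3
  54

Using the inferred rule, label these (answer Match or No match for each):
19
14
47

All 'Match' examples share one property — even AND at most 42 — and every 'No match' example lacks it.

No match, Match, No match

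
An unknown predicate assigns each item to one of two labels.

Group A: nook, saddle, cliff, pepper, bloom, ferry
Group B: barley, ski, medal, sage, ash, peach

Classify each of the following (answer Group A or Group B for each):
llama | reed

One predicate separates the groups cleanly: has a double letter.
llama: Group A ('ll' doubled). reed: Group A ('ee' doubled).

Group A, Group A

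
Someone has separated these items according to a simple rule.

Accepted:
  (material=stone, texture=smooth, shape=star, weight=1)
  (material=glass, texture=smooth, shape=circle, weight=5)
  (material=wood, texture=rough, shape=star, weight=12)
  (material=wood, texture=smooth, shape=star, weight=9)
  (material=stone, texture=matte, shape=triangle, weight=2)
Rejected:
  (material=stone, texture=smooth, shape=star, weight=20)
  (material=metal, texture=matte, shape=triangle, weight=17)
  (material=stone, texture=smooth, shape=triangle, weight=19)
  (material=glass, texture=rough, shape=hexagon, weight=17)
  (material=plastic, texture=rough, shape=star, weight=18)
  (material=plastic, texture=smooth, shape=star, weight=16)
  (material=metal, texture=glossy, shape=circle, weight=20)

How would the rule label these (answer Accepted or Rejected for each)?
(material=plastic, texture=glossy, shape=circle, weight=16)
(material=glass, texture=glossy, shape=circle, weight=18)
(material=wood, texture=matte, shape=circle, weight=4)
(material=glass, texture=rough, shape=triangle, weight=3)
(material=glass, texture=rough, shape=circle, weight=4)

A rule that fits every label: weight ≤ 12 — true of each 'Accepted' example, false of each 'Rejected' one.
(material=plastic, texture=glossy, shape=circle, weight=16): weight = 16 — does not satisfy this, so Rejected.
(material=glass, texture=glossy, shape=circle, weight=18): weight = 18 — does not satisfy this, so Rejected.
(material=wood, texture=matte, shape=circle, weight=4): weight = 4 — qualifies, so Accepted.
(material=glass, texture=rough, shape=triangle, weight=3): weight = 3 — qualifies, so Accepted.
(material=glass, texture=rough, shape=circle, weight=4): weight = 4 — qualifies, so Accepted.

Rejected, Rejected, Accepted, Accepted, Accepted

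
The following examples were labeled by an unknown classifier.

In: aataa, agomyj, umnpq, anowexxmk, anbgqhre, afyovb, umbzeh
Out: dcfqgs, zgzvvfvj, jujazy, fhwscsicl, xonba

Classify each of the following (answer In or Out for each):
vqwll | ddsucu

Out, Out

One predicate separates the groups cleanly: starts with a vowel.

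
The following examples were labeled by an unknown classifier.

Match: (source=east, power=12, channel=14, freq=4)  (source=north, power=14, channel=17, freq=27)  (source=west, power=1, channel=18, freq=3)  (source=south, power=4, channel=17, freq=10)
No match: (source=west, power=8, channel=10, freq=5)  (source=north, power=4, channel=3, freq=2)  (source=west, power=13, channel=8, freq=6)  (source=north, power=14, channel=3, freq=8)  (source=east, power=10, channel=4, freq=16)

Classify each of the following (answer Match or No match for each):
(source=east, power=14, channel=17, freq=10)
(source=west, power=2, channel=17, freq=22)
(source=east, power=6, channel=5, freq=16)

Every 'Match' example satisfies: channel ≥ 14. None of the 'No match' examples do.
(source=east, power=14, channel=17, freq=10) — channel = 17, hence Match. (source=west, power=2, channel=17, freq=22) — channel = 17, hence Match. (source=east, power=6, channel=5, freq=16) — channel = 5, hence No match.

Match, Match, No match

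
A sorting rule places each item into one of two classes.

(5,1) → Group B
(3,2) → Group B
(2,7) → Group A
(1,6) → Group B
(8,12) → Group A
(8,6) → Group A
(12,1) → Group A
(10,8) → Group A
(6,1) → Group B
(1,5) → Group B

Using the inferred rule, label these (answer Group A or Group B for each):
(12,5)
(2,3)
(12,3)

Group A, Group B, Group A

Rule: sum ≥ 9. This holds for each 'Group A' example and fails for each 'Group B' one.
(12,5): Group A (12+5 = 17). (2,3): Group B (2+3 = 5). (12,3): Group A (12+3 = 15).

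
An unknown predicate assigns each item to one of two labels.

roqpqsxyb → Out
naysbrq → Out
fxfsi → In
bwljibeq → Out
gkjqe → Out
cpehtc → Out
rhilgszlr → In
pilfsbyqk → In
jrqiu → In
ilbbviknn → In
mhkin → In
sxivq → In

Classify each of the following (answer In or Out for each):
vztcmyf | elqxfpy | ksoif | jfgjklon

The rule appears to be: odd length AND contains 'i'.
vztcmyf: length 7, no 'i', does not fit → Out. elqxfpy: length 7, no 'i', does not fit → Out. ksoif: length 5, has 'i', passes → In. jfgjklon: length 8, no 'i', does not fit → Out.

Out, Out, In, Out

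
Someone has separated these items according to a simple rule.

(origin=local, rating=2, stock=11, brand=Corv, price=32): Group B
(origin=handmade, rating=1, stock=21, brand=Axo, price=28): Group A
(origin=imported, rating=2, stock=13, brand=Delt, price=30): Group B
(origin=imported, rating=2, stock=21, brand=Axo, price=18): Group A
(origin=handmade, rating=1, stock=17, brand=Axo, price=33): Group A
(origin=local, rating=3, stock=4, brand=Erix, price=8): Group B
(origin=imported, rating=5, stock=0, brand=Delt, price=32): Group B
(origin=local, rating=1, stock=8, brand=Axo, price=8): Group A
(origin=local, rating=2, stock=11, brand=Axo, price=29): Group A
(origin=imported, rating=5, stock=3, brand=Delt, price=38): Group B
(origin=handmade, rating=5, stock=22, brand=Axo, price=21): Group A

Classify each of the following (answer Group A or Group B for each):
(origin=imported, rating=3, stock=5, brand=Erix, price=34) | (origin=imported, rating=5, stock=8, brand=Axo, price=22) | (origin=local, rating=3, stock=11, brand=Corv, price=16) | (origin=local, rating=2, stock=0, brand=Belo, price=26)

Group B, Group A, Group B, Group B

The pattern is that an item is 'Group A' exactly when: brand is Axo.
(origin=imported, rating=3, stock=5, brand=Erix, price=34) — brand is Erix, hence Group B. (origin=imported, rating=5, stock=8, brand=Axo, price=22) — brand is Axo, hence Group A. (origin=local, rating=3, stock=11, brand=Corv, price=16) — brand is Corv, hence Group B. (origin=local, rating=2, stock=0, brand=Belo, price=26) — brand is Belo, hence Group B.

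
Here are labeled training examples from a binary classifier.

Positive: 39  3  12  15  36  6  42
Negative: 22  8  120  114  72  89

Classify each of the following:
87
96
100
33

Negative, Negative, Negative, Positive

The classifier is using: multiple of 3 AND at most 42.
87 — 87 = 3·29, 87 > 42, hence Negative.
96 — 96 = 3·32, 96 > 42, hence Negative.
100 — 100 = 3·33 + 1, 100 > 42, hence Negative.
33 — 33 = 3·11, 33 ≤ 42, hence Positive.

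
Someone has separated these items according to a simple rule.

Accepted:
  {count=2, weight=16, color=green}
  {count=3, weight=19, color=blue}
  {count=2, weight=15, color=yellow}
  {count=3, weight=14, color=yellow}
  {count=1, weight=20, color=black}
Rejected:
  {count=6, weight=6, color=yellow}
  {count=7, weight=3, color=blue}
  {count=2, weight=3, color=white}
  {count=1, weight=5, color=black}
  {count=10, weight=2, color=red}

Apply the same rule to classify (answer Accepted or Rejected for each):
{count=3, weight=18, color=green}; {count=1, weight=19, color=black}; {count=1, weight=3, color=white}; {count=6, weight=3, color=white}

The distinguishing property — weight ≥ 14 — holds for all the 'Accepted' cases and none of the 'Rejected' cases.

Accepted, Accepted, Rejected, Rejected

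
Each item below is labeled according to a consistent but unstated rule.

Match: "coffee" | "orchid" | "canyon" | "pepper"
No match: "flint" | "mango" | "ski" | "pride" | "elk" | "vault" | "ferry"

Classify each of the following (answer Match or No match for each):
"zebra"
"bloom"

No match, No match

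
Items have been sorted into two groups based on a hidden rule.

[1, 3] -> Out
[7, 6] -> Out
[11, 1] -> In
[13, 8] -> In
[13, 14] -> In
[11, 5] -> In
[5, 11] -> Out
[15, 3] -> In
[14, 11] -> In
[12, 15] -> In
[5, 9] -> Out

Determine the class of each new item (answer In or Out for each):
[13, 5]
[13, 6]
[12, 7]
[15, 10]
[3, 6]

The pattern is that an item is 'In' exactly when: first ≥ 8.
[13, 5]: In (first 13). [13, 6]: In (first 13). [12, 7]: In (first 12). [15, 10]: In (first 15). [3, 6]: Out (first 3).

In, In, In, In, Out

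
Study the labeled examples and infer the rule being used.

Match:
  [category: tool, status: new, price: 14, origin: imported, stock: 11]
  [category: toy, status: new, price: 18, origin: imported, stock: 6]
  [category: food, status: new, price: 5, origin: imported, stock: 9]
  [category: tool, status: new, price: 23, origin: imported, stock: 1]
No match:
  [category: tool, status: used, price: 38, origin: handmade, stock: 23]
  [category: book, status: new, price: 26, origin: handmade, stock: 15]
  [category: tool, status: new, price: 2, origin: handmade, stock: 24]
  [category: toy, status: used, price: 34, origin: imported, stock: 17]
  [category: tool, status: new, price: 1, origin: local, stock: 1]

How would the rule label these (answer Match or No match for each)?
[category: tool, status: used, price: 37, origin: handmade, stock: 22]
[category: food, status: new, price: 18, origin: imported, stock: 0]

No match, Match

The distinguishing property — status is new AND origin is imported — holds for all the 'Match' cases and none of the 'No match' cases.
[category: tool, status: used, price: 37, origin: handmade, stock: 22] — status is used, origin is handmade, hence No match.
[category: food, status: new, price: 18, origin: imported, stock: 0] — status is new, origin is imported, hence Match.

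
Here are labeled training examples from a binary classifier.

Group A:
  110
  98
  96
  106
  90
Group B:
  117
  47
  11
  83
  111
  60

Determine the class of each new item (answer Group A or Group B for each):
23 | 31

'Group A' ⟺ even AND at least 83.

Group B, Group B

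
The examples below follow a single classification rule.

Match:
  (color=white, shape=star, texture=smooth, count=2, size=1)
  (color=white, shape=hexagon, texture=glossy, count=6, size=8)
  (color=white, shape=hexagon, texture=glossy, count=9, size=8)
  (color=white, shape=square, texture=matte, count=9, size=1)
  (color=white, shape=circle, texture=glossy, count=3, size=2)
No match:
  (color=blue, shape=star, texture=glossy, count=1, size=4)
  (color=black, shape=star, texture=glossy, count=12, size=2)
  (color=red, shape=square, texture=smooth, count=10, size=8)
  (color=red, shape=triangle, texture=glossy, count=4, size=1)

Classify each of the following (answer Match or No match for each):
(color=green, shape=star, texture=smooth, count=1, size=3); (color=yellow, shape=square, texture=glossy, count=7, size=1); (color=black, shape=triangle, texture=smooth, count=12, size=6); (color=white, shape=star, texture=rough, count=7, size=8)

The pattern is that an item is 'Match' exactly when: color is white.
No match: (color=green, shape=star, texture=smooth, count=1, size=3), since color is green.
No match: (color=yellow, shape=square, texture=glossy, count=7, size=1), since color is yellow.
No match: (color=black, shape=triangle, texture=smooth, count=12, size=6), since color is black.
Match: (color=white, shape=star, texture=rough, count=7, size=8), since color is white.

No match, No match, No match, Match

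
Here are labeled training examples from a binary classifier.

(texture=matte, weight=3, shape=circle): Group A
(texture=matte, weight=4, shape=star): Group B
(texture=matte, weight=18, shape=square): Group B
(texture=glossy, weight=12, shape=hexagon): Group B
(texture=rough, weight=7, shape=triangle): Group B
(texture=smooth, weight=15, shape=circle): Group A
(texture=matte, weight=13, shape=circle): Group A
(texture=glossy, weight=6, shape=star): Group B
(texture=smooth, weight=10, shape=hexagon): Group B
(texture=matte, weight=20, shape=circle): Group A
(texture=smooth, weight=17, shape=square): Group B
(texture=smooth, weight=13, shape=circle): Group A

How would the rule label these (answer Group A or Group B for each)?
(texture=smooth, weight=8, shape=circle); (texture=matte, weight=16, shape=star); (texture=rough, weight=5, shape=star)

Group A, Group B, Group B

Comparing the two groups points to one rule — shape is circle.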